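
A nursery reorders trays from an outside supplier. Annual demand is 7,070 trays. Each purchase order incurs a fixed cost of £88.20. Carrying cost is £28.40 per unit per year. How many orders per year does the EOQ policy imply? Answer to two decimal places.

The optimal lot size = √(2DS/H) = √(2 × 7,070 × 88.2 / 28.4) ≈ 209.56.
Orders per year = D / Q* = 7,070 / 209.56 ≈ 33.738.

N ≈ 33.74 orders per year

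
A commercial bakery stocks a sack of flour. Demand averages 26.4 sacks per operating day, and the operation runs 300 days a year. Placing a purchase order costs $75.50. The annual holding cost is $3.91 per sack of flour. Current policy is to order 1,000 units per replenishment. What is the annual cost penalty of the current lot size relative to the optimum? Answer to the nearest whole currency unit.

Annual demand D = 26.4 × 300 = 7,920.
EOQ = √(2DS/H) = √(2 × 7,920 × 75.5 / 3.91) ≈ 553.05.
Cost at Q* = (D/Q*)S + (Q*/2)H = √(2DSH) ≈ $2,162.42.
Cost at Q = 1,000: (7,920/1,000)×75.5 + (1,000/2)×3.91 = $597.96 + $1,955.00 = $2,552.96.
Excess = $2,552.96 − $2,162.42 = $390.54.

Extra cost ≈ $391 per year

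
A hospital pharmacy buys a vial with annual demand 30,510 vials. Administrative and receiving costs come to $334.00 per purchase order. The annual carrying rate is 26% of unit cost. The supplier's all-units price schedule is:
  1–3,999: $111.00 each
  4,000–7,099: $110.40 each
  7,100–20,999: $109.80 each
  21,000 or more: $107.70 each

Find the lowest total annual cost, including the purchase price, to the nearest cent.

TC* ≈ $3,410,862.56

Holding cost per unit per year at price C is H = 0.26·C.
For each price level, check whether its EOQ is feasible; otherwise the best quantity at that price is the breakpoint.
EOQ at $111.00 = 840.4 (feasible in tier 1): TC = 30,510×$111.00 + (30,510/840.4)×334 + (840.4/2)×0.26×$111.00 = $3,410,862.56.
EOQ at $110.40 = 842.6 < 4000, so use break Q=4000: TC = 30,510×$110.40 + (30,510/4000.0)×334 + (4000.0/2)×0.26×$110.40 = $3,428,259.58.
EOQ at $109.80 = 844.9 < 7100, so use break Q=7100: TC = 30,510×$109.80 + (30,510/7100.0)×334 + (7100.0/2)×0.26×$109.80 = $3,452,778.66.
EOQ at $107.70 = 853.1 < 21000, so use break Q=21000: TC = 30,510×$107.70 + (30,510/21000.0)×334 + (21000.0/2)×0.26×$107.70 = $3,580,433.25.
Lowest total cost among the candidates is at Q = 840.4.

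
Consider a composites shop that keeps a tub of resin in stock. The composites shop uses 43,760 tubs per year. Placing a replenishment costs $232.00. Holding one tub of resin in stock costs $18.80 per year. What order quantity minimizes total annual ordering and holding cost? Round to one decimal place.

Q* ≈ 1,039.2 tubs

EOQ = √(2DS / H) = √(2 × 43,760 × 232 / 18.8).
= √(20,304,640 / 18.8) = √1,080,034.0426 ≈ 1039.247.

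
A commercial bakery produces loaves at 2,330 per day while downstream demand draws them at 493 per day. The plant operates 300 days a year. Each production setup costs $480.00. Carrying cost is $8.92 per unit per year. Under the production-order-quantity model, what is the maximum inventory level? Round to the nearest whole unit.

I_max ≈ 3,543 loaves

Annual demand D = 493 × 300 = 147,900.
Production build-up factor (1 − d/p) = 1 − 493/2,330 = 0.7884.
Q* = √(2DS / (H(1 − d/p))) = √(2 × 147,900 × 480 / (8.92 × 0.7884)).
= √(141,984,000 / 7.0326) ≈ 4493.251.
Maximum inventory = Q*(1 − d/p) = 4493.251 × 0.7884 ≈ 3542.533.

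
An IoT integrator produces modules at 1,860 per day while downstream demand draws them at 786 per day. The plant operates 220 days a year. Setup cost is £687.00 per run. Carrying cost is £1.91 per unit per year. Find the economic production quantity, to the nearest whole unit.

Annual demand D = 786 × 220 = 172,920.
Production build-up factor (1 − d/p) = 1 − 786/1,860 = 0.5774.
Q* = √(2DS / (H(1 − d/p))) = √(2 × 172,920 × 687 / (1.91 × 0.5774)).
= √(237,592,080 / 1.1029) ≈ 14677.552.

Q* ≈ 14,678 modules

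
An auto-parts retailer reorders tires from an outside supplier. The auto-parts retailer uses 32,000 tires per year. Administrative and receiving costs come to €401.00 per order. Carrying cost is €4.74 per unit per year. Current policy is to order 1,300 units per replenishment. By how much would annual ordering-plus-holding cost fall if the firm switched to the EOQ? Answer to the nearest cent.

Extra cost ≈ €1,922.38 per year

EOQ = √(2DS/H) = √(2 × 32,000 × 401 / 4.74) ≈ 2326.87.
Cost at Q* = (D/Q*)S + (Q*/2)H = √(2DSH) ≈ €11,029.39.
Cost at Q = 1,300: (32,000/1,300)×401 + (1,300/2)×4.74 = €9,870.77 + €3,081.00 = €12,951.77.
Excess = €12,951.77 − €11,029.39 = €1,922.38.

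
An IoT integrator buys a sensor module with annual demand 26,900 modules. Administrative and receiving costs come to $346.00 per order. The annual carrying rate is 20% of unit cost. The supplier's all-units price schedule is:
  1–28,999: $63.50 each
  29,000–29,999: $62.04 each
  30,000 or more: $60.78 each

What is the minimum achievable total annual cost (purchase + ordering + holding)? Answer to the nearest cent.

TC* ≈ $1,723,525.56

Holding cost per unit per year at price C is H = 0.20·C.
Candidates are each tier's EOQ (if it falls in that tier) and each price-break quantity.
EOQ at $63.50 = 1210.7 (feasible in tier 1): TC = 26,900×$63.50 + (26,900/1210.7)×346 + (1210.7/2)×0.20×$63.50 = $1,723,525.56.
EOQ at $62.04 = 1224.8 < 29000, so use break Q=29000: TC = 26,900×$62.04 + (26,900/29000.0)×346 + (29000.0/2)×0.20×$62.04 = $1,849,112.94.
EOQ at $60.78 = 1237.5 < 30000, so use break Q=30000: TC = 26,900×$60.78 + (26,900/30000.0)×346 + (30000.0/2)×0.20×$60.78 = $1,817,632.25.
Lowest total cost among the candidates is at Q = 1210.7.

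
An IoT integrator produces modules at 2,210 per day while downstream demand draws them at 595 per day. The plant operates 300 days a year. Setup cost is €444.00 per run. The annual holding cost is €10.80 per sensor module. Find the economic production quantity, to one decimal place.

Annual demand D = 595 × 300 = 178,500.
Production build-up factor (1 − d/p) = 1 − 595/2,210 = 0.7308.
Q* = √(2DS / (H(1 − d/p))) = √(2 × 178,500 × 444 / (10.8 × 0.7308)).
= √(158,508,000 / 7.8923) ≈ 4481.502.

Q* ≈ 4,481.5 modules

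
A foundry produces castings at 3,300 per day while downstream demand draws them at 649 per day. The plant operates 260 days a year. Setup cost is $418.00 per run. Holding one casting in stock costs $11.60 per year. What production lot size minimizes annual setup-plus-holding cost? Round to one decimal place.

Annual demand D = 649 × 260 = 168,740.
Production build-up factor (1 − d/p) = 1 − 649/3,300 = 0.8033.
Q* = √(2DS / (H(1 − d/p))) = √(2 × 168,740 × 418 / (11.6 × 0.8033)).
= √(141,066,640 / 9.3187) ≈ 3890.767.

Q* ≈ 3,890.8 castings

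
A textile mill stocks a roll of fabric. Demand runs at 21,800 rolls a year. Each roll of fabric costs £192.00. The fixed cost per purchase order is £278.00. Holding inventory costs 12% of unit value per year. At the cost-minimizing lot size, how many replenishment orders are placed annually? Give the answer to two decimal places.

N ≈ 30.06 orders per year

Holding cost H = 0.12 × £192.00 = £23.0400 per unit per year.
Q* = √(2DS/H) = √(2 × 21,800 × 278 / 23.04) ≈ 725.31.
Orders per year = D / Q* = 21,800 / 725.31 ≈ 30.056.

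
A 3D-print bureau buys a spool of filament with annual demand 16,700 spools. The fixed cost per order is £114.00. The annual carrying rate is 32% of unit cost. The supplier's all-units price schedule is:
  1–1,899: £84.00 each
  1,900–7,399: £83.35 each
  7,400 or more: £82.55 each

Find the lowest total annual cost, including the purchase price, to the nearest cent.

Holding cost per unit per year at price C is H = 0.32·C.
For each price level, check whether its EOQ is feasible; otherwise the best quantity at that price is the breakpoint.
EOQ at £84.00 = 376.4 (feasible in tier 1): TC = 16,700×£84.00 + (16,700/376.4)×114 + (376.4/2)×0.32×£84.00 = £1,412,916.73.
EOQ at £83.35 = 377.8 < 1900, so use break Q=1900: TC = 16,700×£83.35 + (16,700/1900.0)×114 + (1900.0/2)×0.32×£83.35 = £1,418,285.40.
EOQ at £82.55 = 379.7 < 7400, so use break Q=7400: TC = 16,700×£82.55 + (16,700/7400.0)×114 + (7400.0/2)×0.32×£82.55 = £1,476,581.47.
Lowest total cost among the candidates is at Q = 376.4.

TC* ≈ £1,412,916.73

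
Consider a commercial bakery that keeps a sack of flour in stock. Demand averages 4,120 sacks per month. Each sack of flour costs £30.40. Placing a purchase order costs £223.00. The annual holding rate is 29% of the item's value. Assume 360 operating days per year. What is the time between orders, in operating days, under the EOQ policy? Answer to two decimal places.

Annual demand D = 4,120 × 12 = 49,440.
Holding cost H = 0.29 × £30.40 = £8.8160 per unit per year.
EOQ = √(2DS/H) = √(2 × 49,440 × 223 / 8.816) ≈ 1581.51.
Cycle time = Q*/D × 360 = 1581.51 / 49,440 × 360 ≈ 11.516 days.

T ≈ 11.52 days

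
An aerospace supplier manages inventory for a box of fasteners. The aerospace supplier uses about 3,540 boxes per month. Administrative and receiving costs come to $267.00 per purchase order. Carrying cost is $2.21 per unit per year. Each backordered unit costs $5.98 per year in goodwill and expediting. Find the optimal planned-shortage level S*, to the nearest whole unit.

Annual demand D = 3,540 × 12 = 42,480.
With planned backorders, Q* = √(2DS/H) · √((H+B)/B).
√(2DS/H) = √(2 × 42,480 × 267 / 2.21) = 3203.810.
√((H+B)/B) = √((2.21+5.98)/5.98) = 1.1703.
Q* ≈ 3749.368.
S* = Q* · H/(H+B) = 3749.368 × 2.21/8.19 ≈ 1011.734.

S* ≈ 1,012 boxes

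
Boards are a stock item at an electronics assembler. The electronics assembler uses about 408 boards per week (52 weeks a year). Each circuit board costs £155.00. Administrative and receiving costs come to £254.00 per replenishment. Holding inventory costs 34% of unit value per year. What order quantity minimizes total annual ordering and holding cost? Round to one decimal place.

Q* ≈ 452.2 boards

Annual demand D = 408 × 52 = 21,216.
Holding cost H = 0.34 × £155.00 = £52.7000 per unit per year.
EOQ = √(2DS / H) = √(2 × 21,216 × 254 / 52.7).
= √(10,777,728 / 52.7) = √204,510.9677 ≈ 452.229.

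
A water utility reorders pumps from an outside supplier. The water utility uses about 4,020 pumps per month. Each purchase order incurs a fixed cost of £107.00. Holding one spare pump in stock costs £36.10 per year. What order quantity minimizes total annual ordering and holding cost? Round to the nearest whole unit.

Annual demand D = 4,020 × 12 = 48,240.
EOQ = √(2DS / H) = √(2 × 48,240 × 107 / 36.1).
= √(10,323,360 / 36.1) = √285,965.651 ≈ 534.758.

Q* ≈ 535 pumps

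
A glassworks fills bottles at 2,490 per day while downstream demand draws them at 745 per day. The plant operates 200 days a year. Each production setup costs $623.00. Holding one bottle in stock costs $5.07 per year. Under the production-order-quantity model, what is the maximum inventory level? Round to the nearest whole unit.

Annual demand D = 745 × 200 = 149,000.
Production build-up factor (1 − d/p) = 1 − 745/2,490 = 0.7008.
Q* = √(2DS / (H(1 − d/p))) = √(2 × 149,000 × 623 / (5.07 × 0.7008)).
= √(185,654,000 / 3.5531) ≈ 7228.532.
Maximum inventory = Q*(1 − d/p) = 7228.532 × 0.7008 ≈ 5065.779.

I_max ≈ 5,066 bottles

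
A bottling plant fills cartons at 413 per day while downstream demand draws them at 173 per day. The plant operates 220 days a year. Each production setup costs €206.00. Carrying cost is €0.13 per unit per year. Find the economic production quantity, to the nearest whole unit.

Annual demand D = 173 × 220 = 38,060.
Production build-up factor (1 − d/p) = 1 − 173/413 = 0.5811.
Q* = √(2DS / (H(1 − d/p))) = √(2 × 38,060 × 206 / (0.13 × 0.5811)).
= √(15,680,720 / 0.0755) ≈ 14407.238.

Q* ≈ 14,407 cartons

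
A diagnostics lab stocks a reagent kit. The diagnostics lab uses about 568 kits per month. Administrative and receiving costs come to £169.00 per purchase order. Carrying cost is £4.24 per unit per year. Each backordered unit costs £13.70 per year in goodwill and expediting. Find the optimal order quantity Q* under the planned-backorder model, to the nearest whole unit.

Annual demand D = 568 × 12 = 6,816.
With planned backorders, Q* = √(2DS/H) · √((H+B)/B).
√(2DS/H) = √(2 × 6,816 × 169 / 4.24) = 737.123.
√((H+B)/B) = √((4.24+13.7)/13.7) = 1.1443.
Q* ≈ 843.512.

Q* ≈ 844 kits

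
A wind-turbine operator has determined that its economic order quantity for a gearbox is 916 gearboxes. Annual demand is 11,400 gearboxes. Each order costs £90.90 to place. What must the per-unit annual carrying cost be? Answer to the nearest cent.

H ≈ £2.47

Invert the EOQ relation Q*² = 2DS/H.
From Q* = √(2DS/H): H = 2DS / Q*² = 2 × 11,400 × 90.9 / 916² = 2.4701.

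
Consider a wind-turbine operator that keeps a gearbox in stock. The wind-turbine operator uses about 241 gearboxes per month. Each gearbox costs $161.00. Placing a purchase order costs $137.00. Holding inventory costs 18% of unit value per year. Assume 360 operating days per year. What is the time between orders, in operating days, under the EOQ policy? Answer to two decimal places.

T ≈ 20.58 days

Annual demand D = 241 × 12 = 2,892.
Holding cost H = 0.18 × $161.00 = $28.9800 per unit per year.
Q* = √(2DS/H) = √(2 × 2,892 × 137 / 28.98) ≈ 165.36.
Cycle time = Q*/D × 360 = 165.36 / 2,892 × 360 ≈ 20.584 days.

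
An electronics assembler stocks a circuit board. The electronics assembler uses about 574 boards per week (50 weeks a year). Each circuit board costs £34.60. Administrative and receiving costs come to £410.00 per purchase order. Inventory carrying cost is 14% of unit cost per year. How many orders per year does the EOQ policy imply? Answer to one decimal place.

Annual demand D = 574 × 50 = 28,700.
Holding cost H = 0.14 × £34.60 = £4.8440 per unit per year.
The optimal lot size = √(2DS/H) = √(2 × 28,700 × 410 / 4.844) ≈ 2204.17.
Orders per year = D / Q* = 28,700 / 2204.17 ≈ 13.021.

N ≈ 13.0 orders per year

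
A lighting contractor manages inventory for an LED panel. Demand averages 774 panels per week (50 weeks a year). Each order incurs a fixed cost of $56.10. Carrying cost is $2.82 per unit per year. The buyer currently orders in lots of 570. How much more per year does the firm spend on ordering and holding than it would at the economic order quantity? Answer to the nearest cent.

Extra cost ≈ $1,113.33 per year

Annual demand D = 774 × 50 = 38,700.
EOQ = √(2DS/H) = √(2 × 38,700 × 56.1 / 2.82) ≈ 1240.87.
Cost at Q* = (D/Q*)S + (Q*/2)H = √(2DSH) ≈ $3,499.26.
Cost at Q = 570: (38,700/570)×56.1 + (570/2)×2.82 = $3,808.89 + $803.70 = $4,612.59.
Excess = $4,612.59 − $3,499.26 = $1,113.33.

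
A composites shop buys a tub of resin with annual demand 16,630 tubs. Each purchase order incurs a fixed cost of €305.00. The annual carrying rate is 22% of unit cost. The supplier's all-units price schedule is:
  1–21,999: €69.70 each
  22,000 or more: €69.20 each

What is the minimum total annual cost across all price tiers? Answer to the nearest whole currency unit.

Holding cost per unit per year at price C is H = 0.22·C.
Evaluate total cost at each tier's feasible EOQ or, if the EOQ is below the tier, at the tier's minimum quantity.
EOQ at €69.70 = 813.4 (feasible in tier 1): TC = 16,630×€69.70 + (16,630/813.4)×305 + (813.4/2)×0.22×€69.70 = €1,171,583.08.
EOQ at €69.20 = 816.3 < 22000, so use break Q=22000: TC = 16,630×€69.20 + (16,630/22000.0)×305 + (22000.0/2)×0.22×€69.20 = €1,318,490.55.
Lowest total cost among the candidates is at Q = 813.4.

TC* ≈ €1,171,583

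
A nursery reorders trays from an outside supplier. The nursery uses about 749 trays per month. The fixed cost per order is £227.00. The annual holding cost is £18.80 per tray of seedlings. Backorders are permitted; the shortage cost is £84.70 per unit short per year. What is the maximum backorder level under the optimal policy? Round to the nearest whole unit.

S* ≈ 94 trays

Annual demand D = 749 × 12 = 8,988.
With planned backorders, Q* = √(2DS/H) · √((H+B)/B).
√(2DS/H) = √(2 × 8,988 × 227 / 18.8) = 465.887.
√((H+B)/B) = √((18.8+84.7)/84.7) = 1.1054.
Q* ≈ 515.002.
S* = Q* · H/(H+B) = 515.002 × 18.8/103.5 ≈ 93.546.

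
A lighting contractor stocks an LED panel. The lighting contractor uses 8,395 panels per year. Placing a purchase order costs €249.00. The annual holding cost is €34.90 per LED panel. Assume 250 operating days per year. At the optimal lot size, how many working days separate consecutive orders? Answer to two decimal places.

Q* = √(2DS/H) = √(2 × 8,395 × 249 / 34.9) ≈ 346.11.
Cycle time = Q*/D × 250 = 346.11 / 8,395 × 250 ≈ 10.307 days.

T ≈ 10.31 days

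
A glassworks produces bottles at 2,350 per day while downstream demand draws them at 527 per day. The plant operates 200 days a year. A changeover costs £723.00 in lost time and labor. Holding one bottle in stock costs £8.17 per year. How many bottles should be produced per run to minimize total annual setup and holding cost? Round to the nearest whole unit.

Annual demand D = 527 × 200 = 105,400.
Production build-up factor (1 − d/p) = 1 − 527/2,350 = 0.7757.
Q* = √(2DS / (H(1 − d/p))) = √(2 × 105,400 × 723 / (8.17 × 0.7757)).
= √(152,408,400 / 6.3378) ≈ 4903.814.

Q* ≈ 4,904 bottles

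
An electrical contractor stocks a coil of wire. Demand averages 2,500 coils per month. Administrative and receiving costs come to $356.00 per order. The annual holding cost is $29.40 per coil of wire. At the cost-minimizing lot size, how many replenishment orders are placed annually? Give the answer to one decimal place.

N ≈ 35.2 orders per year

Annual demand D = 2,500 × 12 = 30,000.
EOQ = √(2DS/H) = √(2 × 30,000 × 356 / 29.4) ≈ 852.37.
Orders per year = D / Q* = 30,000 / 852.37 ≈ 35.196.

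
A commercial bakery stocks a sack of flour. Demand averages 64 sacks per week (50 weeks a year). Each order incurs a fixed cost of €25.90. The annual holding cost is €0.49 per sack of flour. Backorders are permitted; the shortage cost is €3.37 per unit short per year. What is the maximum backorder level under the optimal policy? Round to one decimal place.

Annual demand D = 64 × 50 = 3,200.
With planned backorders, Q* = √(2DS/H) · √((H+B)/B).
√(2DS/H) = √(2 × 3,200 × 25.9 / 0.49) = 581.623.
√((H+B)/B) = √((0.49+3.37)/3.37) = 1.0702.
Q* ≈ 622.473.
S* = Q* · H/(H+B) = 622.473 × 0.49/3.86 ≈ 79.019.

S* ≈ 79.0 sacks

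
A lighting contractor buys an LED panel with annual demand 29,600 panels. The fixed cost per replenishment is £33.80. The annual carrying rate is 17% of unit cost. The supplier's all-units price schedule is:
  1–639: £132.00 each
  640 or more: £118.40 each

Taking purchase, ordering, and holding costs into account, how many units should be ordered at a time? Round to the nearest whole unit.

Q* ≈ 640 panels

Holding cost per unit per year at price C is H = 0.17·C.
Evaluate total cost at each tier's feasible EOQ or, if the EOQ is below the tier, at the tier's minimum quantity.
EOQ at £132.00 = 298.6 (feasible in tier 1): TC = 29,600×£132.00 + (29,600/298.6)×33.8 + (298.6/2)×0.17×£132.00 = £3,913,900.86.
EOQ at £118.40 = 315.3 < 640, so use break Q=640: TC = 29,600×£118.40 + (29,600/640.0)×33.8 + (640.0/2)×0.17×£118.40 = £3,512,644.21.
Lowest total cost is £3,512,644.21 at Q = 640.0.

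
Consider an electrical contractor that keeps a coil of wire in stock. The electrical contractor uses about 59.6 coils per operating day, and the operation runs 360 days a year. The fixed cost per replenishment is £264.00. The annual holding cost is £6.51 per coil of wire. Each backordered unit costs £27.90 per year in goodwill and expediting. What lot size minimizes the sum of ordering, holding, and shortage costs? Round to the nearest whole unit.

Q* ≈ 1,465 coils

Annual demand D = 59.6 × 360 = 21,456.
With planned backorders, Q* = √(2DS/H) · √((H+B)/B).
√(2DS/H) = √(2 × 21,456 × 264 / 6.51) = 1319.170.
√((H+B)/B) = √((6.51+27.9)/27.9) = 1.1106.
Q* ≈ 1465.012.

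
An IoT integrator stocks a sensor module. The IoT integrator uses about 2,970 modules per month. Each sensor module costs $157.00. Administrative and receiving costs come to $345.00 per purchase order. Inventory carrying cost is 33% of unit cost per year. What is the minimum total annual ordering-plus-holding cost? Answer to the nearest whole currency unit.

Annual demand D = 2,970 × 12 = 35,640.
Holding cost H = 0.33 × $157.00 = $51.8100 per unit per year.
Q* = √(2DS/H) = √(2 × 35,640 × 345 / 51.81) ≈ 688.95.
At the optimum the two cost components are equal, so total cost = 2·(Q*/2)H = Q*·H.
Minimum total = √(2DSH) = √(2 × 35,640 × 345 × 51.81) ≈ 35694.408.

TC* ≈ $35,694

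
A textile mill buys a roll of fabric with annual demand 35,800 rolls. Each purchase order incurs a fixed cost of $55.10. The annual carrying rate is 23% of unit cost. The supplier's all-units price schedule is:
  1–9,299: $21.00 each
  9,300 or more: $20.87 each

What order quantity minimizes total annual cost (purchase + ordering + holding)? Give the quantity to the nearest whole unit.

Q* ≈ 904 rolls

Holding cost per unit per year at price C is H = 0.23·C.
Candidates are each tier's EOQ (if it falls in that tier) and each price-break quantity.
EOQ at $21.00 = 903.8 (feasible in tier 1): TC = 35,800×$21.00 + (35,800/903.8)×55.1 + (903.8/2)×0.23×$21.00 = $756,165.22.
EOQ at $20.87 = 906.6 < 9300, so use break Q=9300: TC = 35,800×$20.87 + (35,800/9300.0)×55.1 + (9300.0/2)×0.23×$20.87 = $769,678.57.
Lowest total cost is $756,165.22 at Q = 903.8.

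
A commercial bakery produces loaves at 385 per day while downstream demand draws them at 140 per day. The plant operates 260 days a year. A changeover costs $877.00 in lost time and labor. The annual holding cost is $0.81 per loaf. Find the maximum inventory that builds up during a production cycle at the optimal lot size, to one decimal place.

Annual demand D = 140 × 260 = 36,400.
Production build-up factor (1 − d/p) = 1 − 140/385 = 0.6364.
Q* = √(2DS / (H(1 − d/p))) = √(2 × 36,400 × 877 / (0.81 × 0.6364)).
= √(63,845,600 / 0.5155) ≈ 11129.363.
Maximum inventory = Q*(1 − d/p) = 11129.363 × 0.6364 ≈ 7082.322.

I_max ≈ 7,082.3 loaves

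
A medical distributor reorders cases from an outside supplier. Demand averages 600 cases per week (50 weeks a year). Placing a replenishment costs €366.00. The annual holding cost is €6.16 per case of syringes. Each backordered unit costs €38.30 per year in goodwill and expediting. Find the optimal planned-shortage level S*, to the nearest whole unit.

S* ≈ 282 cases

Annual demand D = 600 × 50 = 30,000.
With planned backorders, Q* = √(2DS/H) · √((H+B)/B).
√(2DS/H) = √(2 × 30,000 × 366 / 6.16) = 1888.104.
√((H+B)/B) = √((6.16+38.3)/38.3) = 1.0774.
Q* ≈ 2034.282.
S* = Q* · H/(H+B) = 2034.282 × 6.16/44.46 ≈ 281.853.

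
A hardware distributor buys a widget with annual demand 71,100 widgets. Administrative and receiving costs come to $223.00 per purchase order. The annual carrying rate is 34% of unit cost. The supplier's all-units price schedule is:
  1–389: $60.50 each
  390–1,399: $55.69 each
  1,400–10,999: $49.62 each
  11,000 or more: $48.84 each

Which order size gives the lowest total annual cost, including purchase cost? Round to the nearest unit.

Q* ≈ 1,400 widgets

Holding cost per unit per year at price C is H = 0.34·C.
Candidates are each tier's EOQ (if it falls in that tier) and each price-break quantity.
Tier 1 ($60.50): EOQ = 1241.6 exceeds tier's upper bound 389, so this tier is dominated.
EOQ at $55.69 = 1294.1 (feasible in tier 2): TC = 71,100×$55.69 + (71,100/1294.1)×223 + (1294.1/2)×0.34×$55.69 = $3,984,062.62.
EOQ at $49.62 = 1371.0 < 1400, so use break Q=1400: TC = 71,100×$49.62 + (71,100/1400.0)×223 + (1400.0/2)×0.34×$49.62 = $3,551,116.77.
EOQ at $48.84 = 1381.9 < 11000, so use break Q=11000: TC = 71,100×$48.84 + (71,100/11000.0)×223 + (11000.0/2)×0.34×$48.84 = $3,565,296.19.
Lowest total cost is $3,551,116.77 at Q = 1400.0.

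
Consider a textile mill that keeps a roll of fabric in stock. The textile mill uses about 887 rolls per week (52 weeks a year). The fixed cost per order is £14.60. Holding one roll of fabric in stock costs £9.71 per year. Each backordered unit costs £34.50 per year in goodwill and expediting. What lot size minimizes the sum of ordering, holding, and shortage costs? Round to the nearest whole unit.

Annual demand D = 887 × 52 = 46,124.
With planned backorders, Q* = √(2DS/H) · √((H+B)/B).
√(2DS/H) = √(2 × 46,124 × 14.6 / 9.71) = 372.431.
√((H+B)/B) = √((9.71+34.5)/34.5) = 1.1320.
Q* ≈ 421.596.

Q* ≈ 422 rolls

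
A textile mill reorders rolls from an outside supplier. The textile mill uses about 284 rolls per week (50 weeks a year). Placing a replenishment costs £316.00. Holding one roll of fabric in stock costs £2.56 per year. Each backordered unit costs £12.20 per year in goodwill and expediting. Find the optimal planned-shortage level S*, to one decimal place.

Annual demand D = 284 × 50 = 14,200.
With planned backorders, Q* = √(2DS/H) · √((H+B)/B).
√(2DS/H) = √(2 × 14,200 × 316 / 2.56) = 1872.331.
√((H+B)/B) = √((2.56+12.2)/12.2) = 1.0999.
Q* ≈ 2059.425.
S* = Q* · H/(H+B) = 2059.425 × 2.56/14.76 ≈ 357.190.

S* ≈ 357.2 rolls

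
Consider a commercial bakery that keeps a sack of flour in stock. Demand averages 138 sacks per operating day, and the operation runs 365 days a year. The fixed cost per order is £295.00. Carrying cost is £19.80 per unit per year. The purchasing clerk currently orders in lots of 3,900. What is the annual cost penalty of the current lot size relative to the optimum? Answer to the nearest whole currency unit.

Annual demand D = 138 × 365 = 50,370.
EOQ = √(2DS/H) = √(2 × 50,370 × 295 / 19.8) ≈ 1225.12.
Cost at Q* = (D/Q*)S + (Q*/2)H = √(2DSH) ≈ £24,257.42.
Cost at Q = 3,900: (50,370/3,900)×295 + (3,900/2)×19.8 = £3,810.04 + £38,610.00 = £42,420.04.
Excess = £42,420.04 − £24,257.42 = £18,162.62.

Extra cost ≈ £18,163 per year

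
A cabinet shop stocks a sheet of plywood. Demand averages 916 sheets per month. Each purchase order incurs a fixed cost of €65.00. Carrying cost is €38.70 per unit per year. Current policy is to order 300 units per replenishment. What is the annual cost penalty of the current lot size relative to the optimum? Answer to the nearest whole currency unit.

Annual demand D = 916 × 12 = 10,992.
EOQ = √(2DS/H) = √(2 × 10,992 × 65 / 38.7) ≈ 192.16.
Cost at Q* = (D/Q*)S + (Q*/2)H = √(2DSH) ≈ €7,436.45.
Cost at Q = 300: (10,992/300)×65 + (300/2)×38.7 = €2,381.60 + €5,805.00 = €8,186.60.
Excess = €8,186.60 − €7,436.45 = €750.15.

Extra cost ≈ €750 per year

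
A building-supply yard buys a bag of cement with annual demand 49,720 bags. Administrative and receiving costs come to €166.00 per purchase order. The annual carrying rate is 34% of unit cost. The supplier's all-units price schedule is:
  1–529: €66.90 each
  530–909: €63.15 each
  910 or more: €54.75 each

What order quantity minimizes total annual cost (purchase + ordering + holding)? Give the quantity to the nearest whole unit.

Holding cost per unit per year at price C is H = 0.34·C.
Evaluate total cost at each tier's feasible EOQ or, if the EOQ is below the tier, at the tier's minimum quantity.
Tier 1 (€66.90): EOQ = 851.9 exceeds tier's upper bound 529, so this tier is dominated.
EOQ at €63.15 = 876.8 (feasible in tier 2): TC = 49,720×€63.15 + (49,720/876.8)×166 + (876.8/2)×0.34×€63.15 = €3,158,644.12.
EOQ at €54.75 = 941.7 (feasible in tier 3): TC = 49,720×€54.75 + (49,720/941.7)×166 + (941.7/2)×0.34×€54.75 = €2,739,699.36.
Lowest total cost is €2,739,699.36 at Q = 941.7.

Q* ≈ 942 bags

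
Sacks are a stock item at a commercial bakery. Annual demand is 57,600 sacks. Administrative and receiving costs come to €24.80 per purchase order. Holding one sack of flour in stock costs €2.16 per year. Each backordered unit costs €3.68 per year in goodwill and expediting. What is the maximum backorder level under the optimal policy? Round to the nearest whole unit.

S* ≈ 536 sacks

With planned backorders, Q* = √(2DS/H) · √((H+B)/B).
√(2DS/H) = √(2 × 57,600 × 24.8 / 2.16) = 1150.072.
√((H+B)/B) = √((2.16+3.68)/3.68) = 1.2597.
Q* ≈ 1448.798.
S* = Q* · H/(H+B) = 1448.798 × 2.16/5.84 ≈ 535.857.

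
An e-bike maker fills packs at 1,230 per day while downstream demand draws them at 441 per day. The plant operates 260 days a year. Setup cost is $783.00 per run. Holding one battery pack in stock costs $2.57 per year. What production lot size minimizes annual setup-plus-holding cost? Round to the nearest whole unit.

Q* ≈ 10,436 packs

Annual demand D = 441 × 260 = 114,660.
Production build-up factor (1 − d/p) = 1 − 441/1,230 = 0.6415.
Q* = √(2DS / (H(1 − d/p))) = √(2 × 114,660 × 783 / (2.57 × 0.6415)).
= √(179,557,560 / 1.6486) ≈ 10436.367.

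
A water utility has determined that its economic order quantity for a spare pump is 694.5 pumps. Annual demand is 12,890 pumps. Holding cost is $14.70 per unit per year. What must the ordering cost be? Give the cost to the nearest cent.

Invert the EOQ relation Q*² = 2DS/H.
From Q* = √(2DS/H): S = Q*²H / (2D) = 694.5² × 14.7 / (2 × 12,890) = 275.0293.

S ≈ $275.03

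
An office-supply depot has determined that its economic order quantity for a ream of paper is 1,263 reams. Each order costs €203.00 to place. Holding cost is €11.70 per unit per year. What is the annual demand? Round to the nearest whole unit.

Squaring Q* = √(2DS/H) gives Q*² = 2DS/H.
From Q* = √(2DS/H): D = Q*²H / (2S) = 1,263² × 11.7 / (2 × 203) = 45969.156.

D ≈ 45,969 reams per year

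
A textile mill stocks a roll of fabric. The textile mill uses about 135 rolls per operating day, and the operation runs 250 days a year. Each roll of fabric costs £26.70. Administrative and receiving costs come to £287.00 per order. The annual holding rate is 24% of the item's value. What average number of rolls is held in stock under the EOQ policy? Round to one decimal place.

Average inventory ≈ 869.4 rolls

Annual demand D = 135 × 250 = 33,750.
Holding cost H = 0.24 × £26.70 = £6.4080 per unit per year.
EOQ = √(2DS/H) = √(2 × 33,750 × 287 / 6.408) ≈ 1738.73.
Average inventory = Q*/2 ≈ 1738.73 / 2 = 869.364.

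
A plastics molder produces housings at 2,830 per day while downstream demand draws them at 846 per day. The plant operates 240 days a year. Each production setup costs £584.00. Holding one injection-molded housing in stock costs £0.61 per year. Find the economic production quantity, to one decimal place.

Annual demand D = 846 × 240 = 203,040.
Production build-up factor (1 − d/p) = 1 − 846/2,830 = 0.7011.
Q* = √(2DS / (H(1 − d/p))) = √(2 × 203,040 × 584 / (0.61 × 0.7011)).
= √(237,150,720 / 0.4276) ≈ 23548.849.

Q* ≈ 23,548.8 housings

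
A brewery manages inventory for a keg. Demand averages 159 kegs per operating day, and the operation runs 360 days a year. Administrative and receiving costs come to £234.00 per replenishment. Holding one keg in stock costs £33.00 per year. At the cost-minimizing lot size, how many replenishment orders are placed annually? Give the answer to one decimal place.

Annual demand D = 159 × 360 = 57,240.
EOQ = √(2DS/H) = √(2 × 57,240 × 234 / 33) ≈ 900.98.
Orders per year = D / Q* = 57,240 / 900.98 ≈ 63.531.

N ≈ 63.5 orders per year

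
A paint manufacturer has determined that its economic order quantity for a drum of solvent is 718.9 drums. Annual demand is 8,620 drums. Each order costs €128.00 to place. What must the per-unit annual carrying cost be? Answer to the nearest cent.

H ≈ €4.27

Invert the EOQ relation Q*² = 2DS/H.
From Q* = √(2DS/H): H = 2DS / Q*² = 2 × 8,620 × 128 / 718.9² = 4.2698.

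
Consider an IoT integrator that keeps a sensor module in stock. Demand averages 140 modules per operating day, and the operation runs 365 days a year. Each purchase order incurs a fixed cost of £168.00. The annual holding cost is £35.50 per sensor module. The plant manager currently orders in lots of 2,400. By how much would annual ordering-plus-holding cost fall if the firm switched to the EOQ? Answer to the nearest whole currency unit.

Annual demand D = 140 × 365 = 51,100.
EOQ = √(2DS/H) = √(2 × 51,100 × 168 / 35.5) ≈ 695.45.
Cost at Q* = (D/Q*)S + (Q*/2)H = √(2DSH) ≈ £24,688.48.
Cost at Q = 2,400: (51,100/2,400)×168 + (2,400/2)×35.5 = £3,577.00 + £42,600.00 = £46,177.00.
Excess = £46,177.00 − £24,688.48 = £21,488.52.

Extra cost ≈ £21,489 per year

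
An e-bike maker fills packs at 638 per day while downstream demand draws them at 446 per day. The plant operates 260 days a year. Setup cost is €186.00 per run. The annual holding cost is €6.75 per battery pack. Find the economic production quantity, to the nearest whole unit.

Annual demand D = 446 × 260 = 115,960.
Production build-up factor (1 − d/p) = 1 − 446/638 = 0.3009.
Q* = √(2DS / (H(1 − d/p))) = √(2 × 115,960 × 186 / (6.75 × 0.3009)).
= √(43,137,120 / 2.0313) ≈ 4608.222.

Q* ≈ 4,608 packs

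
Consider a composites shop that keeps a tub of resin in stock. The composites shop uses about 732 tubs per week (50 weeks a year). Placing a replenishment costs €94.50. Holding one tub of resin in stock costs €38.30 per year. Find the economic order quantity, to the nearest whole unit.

Annual demand D = 732 × 50 = 36,600.
EOQ = √(2DS / H) = √(2 × 36,600 × 94.5 / 38.3).
= √(6,917,400 / 38.3) = √180,610.9661 ≈ 424.983.

Q* ≈ 425 tubs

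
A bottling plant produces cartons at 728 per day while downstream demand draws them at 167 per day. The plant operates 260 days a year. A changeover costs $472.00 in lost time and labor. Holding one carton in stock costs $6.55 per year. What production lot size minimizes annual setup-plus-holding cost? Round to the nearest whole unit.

Q* ≈ 2,850 cartons

Annual demand D = 167 × 260 = 43,420.
Production build-up factor (1 − d/p) = 1 − 167/728 = 0.7706.
Q* = √(2DS / (H(1 − d/p))) = √(2 × 43,420 × 472 / (6.55 × 0.7706)).
= √(40,988,480 / 5.0475) ≈ 2849.670.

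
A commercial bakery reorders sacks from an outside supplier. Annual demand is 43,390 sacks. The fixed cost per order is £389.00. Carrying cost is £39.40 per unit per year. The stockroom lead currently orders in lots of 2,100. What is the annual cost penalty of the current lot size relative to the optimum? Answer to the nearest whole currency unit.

EOQ = √(2DS/H) = √(2 × 43,390 × 389 / 39.4) ≈ 925.63.
Cost at Q* = (D/Q*)S + (Q*/2)H = √(2DSH) ≈ £36,469.75.
Cost at Q = 2,100: (43,390/2,100)×389 + (2,100/2)×39.4 = £8,037.48 + £41,370.00 = £49,407.48.
Excess = £49,407.48 − £36,469.75 = £12,937.74.

Extra cost ≈ £12,938 per year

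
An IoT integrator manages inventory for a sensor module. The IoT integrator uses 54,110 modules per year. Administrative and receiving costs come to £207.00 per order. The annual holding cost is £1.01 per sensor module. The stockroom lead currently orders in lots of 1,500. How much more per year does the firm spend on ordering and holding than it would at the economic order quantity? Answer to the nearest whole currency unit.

Extra cost ≈ £3,468 per year

EOQ = √(2DS/H) = √(2 × 54,110 × 207 / 1.01) ≈ 4709.54.
Cost at Q* = (D/Q*)S + (Q*/2)H = √(2DSH) ≈ £4,756.63.
Cost at Q = 1,500: (54,110/1,500)×207 + (1,500/2)×1.01 = £7,467.18 + £757.50 = £8,224.68.
Excess = £8,224.68 − £4,756.63 = £3,468.05.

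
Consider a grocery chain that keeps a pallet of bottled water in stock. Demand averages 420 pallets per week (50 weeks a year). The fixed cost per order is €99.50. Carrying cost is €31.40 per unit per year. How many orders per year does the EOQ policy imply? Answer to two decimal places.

Annual demand D = 420 × 50 = 21,000.
The optimal lot size = √(2DS/H) = √(2 × 21,000 × 99.5 / 31.4) ≈ 364.81.
Orders per year = D / Q* = 21,000 / 364.81 ≈ 57.564.

N ≈ 57.56 orders per year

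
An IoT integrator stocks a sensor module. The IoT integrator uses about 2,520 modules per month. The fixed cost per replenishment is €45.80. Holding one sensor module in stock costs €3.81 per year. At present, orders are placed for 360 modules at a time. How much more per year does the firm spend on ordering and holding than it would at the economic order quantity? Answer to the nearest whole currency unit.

Extra cost ≈ €1,284 per year

Annual demand D = 2,520 × 12 = 30,240.
EOQ = √(2DS/H) = √(2 × 30,240 × 45.8 / 3.81) ≈ 852.66.
Cost at Q* = (D/Q*)S + (Q*/2)H = √(2DSH) ≈ €3,248.64.
Cost at Q = 360: (30,240/360)×45.8 + (360/2)×3.81 = €3,847.20 + €685.80 = €4,533.00.
Excess = €4,533.00 − €3,248.64 = €1,284.36.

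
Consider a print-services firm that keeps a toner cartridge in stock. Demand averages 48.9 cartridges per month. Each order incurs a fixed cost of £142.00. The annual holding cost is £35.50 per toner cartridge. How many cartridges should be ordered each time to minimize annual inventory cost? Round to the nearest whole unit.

Q* ≈ 69 cartridges

Annual demand D = 48.9 × 12 = 586.8.
EOQ = √(2DS / H) = √(2 × 586.8 × 142 / 35.5).
= √(166,651.2 / 35.5) = √4,694.4 ≈ 68.516.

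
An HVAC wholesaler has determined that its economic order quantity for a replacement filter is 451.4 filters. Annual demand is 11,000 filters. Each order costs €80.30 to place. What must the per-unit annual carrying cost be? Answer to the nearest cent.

H ≈ €8.67

Squaring Q* = √(2DS/H) gives Q*² = 2DS/H.
From Q* = √(2DS/H): H = 2DS / Q*² = 2 × 11,000 × 80.3 / 451.4² = 8.6699.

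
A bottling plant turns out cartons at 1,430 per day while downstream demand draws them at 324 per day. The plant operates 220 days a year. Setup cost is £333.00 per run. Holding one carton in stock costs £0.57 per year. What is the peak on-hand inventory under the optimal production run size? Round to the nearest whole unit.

Annual demand D = 324 × 220 = 71,280.
Production build-up factor (1 − d/p) = 1 − 324/1,430 = 0.7734.
Q* = √(2DS / (H(1 − d/p))) = √(2 × 71,280 × 333 / (0.57 × 0.7734)).
= √(47,472,480 / 0.4409) ≈ 10377.052.
Maximum inventory = Q*(1 − d/p) = 10377.052 × 0.7734 ≈ 8025.888.

I_max ≈ 8,026 cartons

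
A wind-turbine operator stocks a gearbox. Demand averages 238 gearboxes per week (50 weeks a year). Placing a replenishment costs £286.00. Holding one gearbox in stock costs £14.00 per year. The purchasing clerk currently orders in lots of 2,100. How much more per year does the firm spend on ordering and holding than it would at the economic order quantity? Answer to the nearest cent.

Extra cost ≈ £6,558.74 per year

Annual demand D = 238 × 50 = 11,900.
EOQ = √(2DS/H) = √(2 × 11,900 × 286 / 14) ≈ 697.28.
Cost at Q* = (D/Q*)S + (Q*/2)H = √(2DSH) ≈ £9,761.93.
Cost at Q = 2,100: (11,900/2,100)×286 + (2,100/2)×14 = £1,620.67 + £14,700.00 = £16,320.67.
Excess = £16,320.67 − £9,761.93 = £6,558.74.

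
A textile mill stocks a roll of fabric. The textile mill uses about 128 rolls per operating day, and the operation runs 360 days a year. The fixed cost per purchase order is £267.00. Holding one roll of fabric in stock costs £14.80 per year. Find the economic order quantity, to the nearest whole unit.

Q* ≈ 1,289 rolls

Annual demand D = 128 × 360 = 46,080.
EOQ = √(2DS / H) = √(2 × 46,080 × 267 / 14.8).
= √(24,606,720 / 14.8) = √1,662,616.2162 ≈ 1289.425.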